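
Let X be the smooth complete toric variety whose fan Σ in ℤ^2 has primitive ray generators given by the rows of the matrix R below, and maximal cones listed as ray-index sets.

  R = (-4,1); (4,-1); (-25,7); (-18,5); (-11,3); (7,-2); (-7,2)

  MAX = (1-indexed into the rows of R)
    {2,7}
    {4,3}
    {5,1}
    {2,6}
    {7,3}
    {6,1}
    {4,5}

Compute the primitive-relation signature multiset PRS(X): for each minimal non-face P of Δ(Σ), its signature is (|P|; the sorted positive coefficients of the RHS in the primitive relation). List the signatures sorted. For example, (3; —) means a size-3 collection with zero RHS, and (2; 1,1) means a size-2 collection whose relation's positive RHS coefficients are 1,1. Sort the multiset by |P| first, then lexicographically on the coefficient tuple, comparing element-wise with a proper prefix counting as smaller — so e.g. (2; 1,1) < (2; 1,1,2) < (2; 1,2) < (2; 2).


The 14 primitive collections of Σ (r=7, n=2):

  {1,2}:  v_{1} + v_{2} = 0  so sig = (2; —)
  {6,7}:  v_{6} + v_{7} = 0  so sig = (2; —)
  {1,7}:  v_{1} + v_{7} = v_{5}  so sig = (2; 1)
  {2,5}:  v_{2} + v_{5} = v_{7}  so sig = (2; 1)
  {3,6}:  v_{3} + v_{6} = v_{4}  so sig = (2; 1)
  {4,6}:  v_{4} + v_{6} = v_{5}  so sig = (2; 1)
  {4,7}:  v_{4} + v_{7} = v_{3}  so sig = (2; 1)
  {5,6}:  v_{5} + v_{6} = v_{1}  so sig = (2; 1)
  {5,7}:  v_{5} + v_{7} = v_{4}  so sig = (2; 1)
  {1,3}:  v_{1} + v_{3} = v_{4} + v_{5}  so sig = (2; 1,1)
  {1,4}:  v_{1} + v_{4} = 2·v_{5}  so sig = (2; 2)
  {2,4}:  v_{2} + v_{4} = 2·v_{7}  so sig = (2; 2)
  {3,5}:  v_{3} + v_{5} = 2·v_{4}  so sig = (2; 2)
  {2,3}:  v_{2} + v_{3} = 3·v_{7}  so sig = (2; 3)

Hence PRS(X_Σ) =
    |P|=2: 14 collections, coeffs (), (), (1), (1), (1), (1), (1), (1), (1), (1,1), (2), (2), (2), (3)


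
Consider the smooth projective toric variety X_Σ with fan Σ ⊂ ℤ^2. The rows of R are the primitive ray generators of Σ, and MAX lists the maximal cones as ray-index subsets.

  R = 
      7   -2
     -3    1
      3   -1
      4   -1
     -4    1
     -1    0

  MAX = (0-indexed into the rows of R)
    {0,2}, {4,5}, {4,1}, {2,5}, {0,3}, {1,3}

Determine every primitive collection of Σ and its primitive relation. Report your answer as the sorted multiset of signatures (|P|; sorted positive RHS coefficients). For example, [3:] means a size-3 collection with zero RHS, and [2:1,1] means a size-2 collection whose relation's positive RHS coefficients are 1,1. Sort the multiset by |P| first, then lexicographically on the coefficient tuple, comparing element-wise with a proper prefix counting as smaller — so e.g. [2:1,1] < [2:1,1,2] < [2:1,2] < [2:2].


Primitive collections (9):

  P = {1,2}:  v_{1} + v_{2} = 0  so sig = [2:]
  P = {3,4}:  v_{3} + v_{4} = 0  so sig = [2:]
  P = {0,1}:  v_{0} + v_{1} = v_{3}  so sig = [2:1]
  P = {0,4}:  v_{0} + v_{4} = v_{2}  so sig = [2:1]
  P = {1,5}:  v_{1} + v_{5} = v_{4}  so sig = [2:1]
  P = {2,3}:  v_{2} + v_{3} = v_{0}  so sig = [2:1]
  P = {2,4}:  v_{2} + v_{4} = v_{5}  so sig = [2:1]
  P = {3,5}:  v_{3} + v_{5} = v_{2}  so sig = [2:1]
  P = {0,5}:  v_{0} + v_{5} = 2·v_{2}  so sig = [2:2]

so the primitive-relation signature multiset is
{ [2:] ×2,  [2:1] ×6,  [2:2] }


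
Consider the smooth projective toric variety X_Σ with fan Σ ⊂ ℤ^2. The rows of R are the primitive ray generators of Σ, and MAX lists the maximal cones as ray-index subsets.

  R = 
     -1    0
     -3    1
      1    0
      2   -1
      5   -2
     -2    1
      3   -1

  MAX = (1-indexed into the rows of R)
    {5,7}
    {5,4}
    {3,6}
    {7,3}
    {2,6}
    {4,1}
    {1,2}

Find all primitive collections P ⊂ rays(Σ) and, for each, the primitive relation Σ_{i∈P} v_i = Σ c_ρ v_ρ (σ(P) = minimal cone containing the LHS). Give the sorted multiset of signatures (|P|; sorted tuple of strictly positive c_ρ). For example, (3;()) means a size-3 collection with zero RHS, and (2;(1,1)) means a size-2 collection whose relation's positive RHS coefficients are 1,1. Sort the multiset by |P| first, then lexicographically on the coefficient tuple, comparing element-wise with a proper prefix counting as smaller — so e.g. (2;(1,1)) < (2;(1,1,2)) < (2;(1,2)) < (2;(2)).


The 14 primitive collections of Σ (r=7, n=2):

  • {1,3}:  v_{1} + v_{3} = 0  ⟹  sig = (2;())
  • {2,7}:  v_{2} + v_{7} = 0  ⟹  sig = (2;())
  • {4,6}:  v_{4} + v_{6} = 0  ⟹  sig = (2;())
  • {1,6}:  v_{1} + v_{6} = v_{2}  ⟹  sig = (2;(1))
  • {1,7}:  v_{1} + v_{7} = v_{4}  ⟹  sig = (2;(1))
  • {2,3}:  v_{2} + v_{3} = v_{6}  ⟹  sig = (2;(1))
  • {2,4}:  v_{2} + v_{4} = v_{1}  ⟹  sig = (2;(1))
  • {2,5}:  v_{2} + v_{5} = v_{4}  ⟹  sig = (2;(1))
  • {3,4}:  v_{3} + v_{4} = v_{7}  ⟹  sig = (2;(1))
  • {4,7}:  v_{4} + v_{7} = v_{5}  ⟹  sig = (2;(1))
  • {5,6}:  v_{5} + v_{6} = v_{7}  ⟹  sig = (2;(1))
  • {6,7}:  v_{6} + v_{7} = v_{3}  ⟹  sig = (2;(1))
  • {1,5}:  v_{1} + v_{5} = 2·v_{4}  ⟹  sig = (2;(2))
  • {3,5}:  v_{3} + v_{5} = 2·v_{7}  ⟹  sig = (2;(2))

so the primitive-relation signature multiset is
[(2;()), (2;()), (2;()), (2;(1)), (2;(1)), (2;(1)), (2;(1)), (2;(1)), (2;(1)), (2;(1)), (2;(1)), (2;(1)), (2;(2)), (2;(2))]


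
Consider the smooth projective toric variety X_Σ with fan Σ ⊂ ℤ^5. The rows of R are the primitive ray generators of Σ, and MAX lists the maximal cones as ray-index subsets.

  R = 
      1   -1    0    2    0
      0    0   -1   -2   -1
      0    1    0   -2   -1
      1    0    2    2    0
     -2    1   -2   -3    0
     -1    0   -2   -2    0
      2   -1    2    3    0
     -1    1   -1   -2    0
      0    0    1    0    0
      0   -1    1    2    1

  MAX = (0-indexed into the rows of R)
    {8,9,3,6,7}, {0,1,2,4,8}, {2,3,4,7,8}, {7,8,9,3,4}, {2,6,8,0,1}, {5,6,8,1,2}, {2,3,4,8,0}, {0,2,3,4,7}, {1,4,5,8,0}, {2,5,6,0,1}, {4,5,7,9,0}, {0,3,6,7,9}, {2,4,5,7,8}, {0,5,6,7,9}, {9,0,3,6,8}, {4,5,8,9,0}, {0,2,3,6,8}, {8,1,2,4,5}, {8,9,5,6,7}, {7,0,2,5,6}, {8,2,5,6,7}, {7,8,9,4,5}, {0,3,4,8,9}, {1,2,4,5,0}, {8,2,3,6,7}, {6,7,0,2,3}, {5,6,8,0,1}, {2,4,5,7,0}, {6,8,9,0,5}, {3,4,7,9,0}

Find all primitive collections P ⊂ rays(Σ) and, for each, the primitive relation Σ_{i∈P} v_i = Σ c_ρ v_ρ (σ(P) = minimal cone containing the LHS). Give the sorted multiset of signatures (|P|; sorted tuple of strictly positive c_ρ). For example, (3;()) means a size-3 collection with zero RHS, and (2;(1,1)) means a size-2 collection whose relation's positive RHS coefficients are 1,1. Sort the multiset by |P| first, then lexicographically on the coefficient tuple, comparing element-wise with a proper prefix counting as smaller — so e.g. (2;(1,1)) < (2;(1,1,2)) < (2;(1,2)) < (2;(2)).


Primitive collections (8):

  P = {3,5}:  v_{3} + v_{5} = 0  ⇒ sig = (2;())
  P = {4,6}:  v_{4} + v_{6} = 0  ⇒ sig = (2;())
  P = {2,9}:  v_{2} + v_{9} = v_{8}  ⇒ sig = (2;(1))
  P = {1,7}:  v_{1} + v_{7} = v_{2} + v_{5}  ⇒ sig = (2;(1,1))
  P = {1,3}:  v_{1} + v_{3} = v_{0} + v_{2} + v_{8}  ⇒ sig = (2;(1,1,1))
  P = {1,9}:  v_{1} + v_{9} = v_{0} + v_{5} + 2·v_{8}  ⇒ sig = (2;(1,1,2))
  P = {0,7,8}:  v_{0} + v_{7} + v_{8} = 0  ⇒ sig = (3;())
  P = {0,2,5,8}:  v_{0} + v_{2} + v_{5} + v_{8} = v_{1}  ⇒ sig = (4;(1))

Sorted signature multiset PRS(X):
{ (2;()) ×2,  (2;(1)),  (2;(1,1)),  (2;(1,1,1)),  (2;(1,1,2)),  (3;()),  (4;(1)) }


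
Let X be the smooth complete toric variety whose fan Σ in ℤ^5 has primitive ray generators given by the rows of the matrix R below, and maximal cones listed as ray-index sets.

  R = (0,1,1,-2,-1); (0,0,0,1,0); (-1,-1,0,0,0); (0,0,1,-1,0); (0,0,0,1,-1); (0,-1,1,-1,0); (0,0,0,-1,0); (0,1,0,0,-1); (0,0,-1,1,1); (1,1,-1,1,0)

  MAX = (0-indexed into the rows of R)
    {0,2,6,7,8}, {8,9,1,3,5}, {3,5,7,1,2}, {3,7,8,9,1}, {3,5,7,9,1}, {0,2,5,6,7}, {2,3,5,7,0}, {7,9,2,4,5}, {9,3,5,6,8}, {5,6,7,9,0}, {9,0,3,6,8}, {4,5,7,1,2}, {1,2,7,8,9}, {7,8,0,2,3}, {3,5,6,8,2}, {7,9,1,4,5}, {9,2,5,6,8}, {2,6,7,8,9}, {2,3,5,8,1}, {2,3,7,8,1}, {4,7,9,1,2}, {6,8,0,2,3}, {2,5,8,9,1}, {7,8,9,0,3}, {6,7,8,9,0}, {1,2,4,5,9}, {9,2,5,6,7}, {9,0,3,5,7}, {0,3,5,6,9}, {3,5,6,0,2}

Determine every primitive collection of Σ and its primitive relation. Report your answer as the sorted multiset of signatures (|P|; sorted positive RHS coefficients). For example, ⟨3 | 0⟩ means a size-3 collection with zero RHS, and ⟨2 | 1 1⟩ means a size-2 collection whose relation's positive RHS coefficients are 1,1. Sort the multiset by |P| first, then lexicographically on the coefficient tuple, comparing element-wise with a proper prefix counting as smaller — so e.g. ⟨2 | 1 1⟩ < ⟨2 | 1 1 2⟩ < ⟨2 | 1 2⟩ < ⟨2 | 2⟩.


The 12 primitive collections of Σ (r=10, n=5):

  {1,6}:  v_{1} + v_{6} = 0 ; sig = ⟨2 | 0⟩
  {0,1}:  v_{0} + v_{1} = v_{3} + v_{7} ; sig = ⟨2 | 1 1⟩
  {3,4}:  v_{3} + v_{4} = v_{1} + v_{5} + v_{7} ; sig = ⟨2 | 1 1 1⟩
  {4,8}:  v_{4} + v_{8} = v_{1} + v_{2} + v_{9} ; sig = ⟨2 | 1 1 1⟩
  {4,6}:  v_{4} + v_{6} = v_{2} + v_{5} + v_{7} + v_{9} ; sig = ⟨2 | 1 1 1 1⟩
  {0,4}:  v_{0} + v_{4} = v_{5} + 2·v_{7} ; sig = ⟨2 | 1 2⟩
  {2,3,9}:  v_{2} + v_{3} + v_{9} = 0 ; sig = ⟨3 | 0⟩
  {5,7,8}:  v_{5} + v_{7} + v_{8} = 0 ; sig = ⟨3 | 0⟩
  {3,6,7}:  v_{3} + v_{6} + v_{7} = v_{0} ; sig = ⟨3 | 1⟩
  {0,2,9}:  v_{0} + v_{2} + v_{9} = v_{6} + v_{7} ; sig = ⟨3 | 1 1⟩
  {0,5,8}:  v_{0} + v_{5} + v_{8} = v_{3} + v_{6} ; sig = ⟨3 | 1 1⟩
  {1,2,5,7,9}:  v_{1} + v_{2} + v_{5} + v_{7} + v_{9} = v_{4} ; sig = ⟨5 | 1⟩

Hence PRS(X_Σ) =
    |P|=2: 6 collections, coeffs (), (1,1), (1,1,1), (1,1,1), (1,1,1,1), (1,2)
    |P|=3: 5 collections, coeffs (), (), (1), (1,1), (1,1)
    |P|=5: 1 collection, coeffs (1)


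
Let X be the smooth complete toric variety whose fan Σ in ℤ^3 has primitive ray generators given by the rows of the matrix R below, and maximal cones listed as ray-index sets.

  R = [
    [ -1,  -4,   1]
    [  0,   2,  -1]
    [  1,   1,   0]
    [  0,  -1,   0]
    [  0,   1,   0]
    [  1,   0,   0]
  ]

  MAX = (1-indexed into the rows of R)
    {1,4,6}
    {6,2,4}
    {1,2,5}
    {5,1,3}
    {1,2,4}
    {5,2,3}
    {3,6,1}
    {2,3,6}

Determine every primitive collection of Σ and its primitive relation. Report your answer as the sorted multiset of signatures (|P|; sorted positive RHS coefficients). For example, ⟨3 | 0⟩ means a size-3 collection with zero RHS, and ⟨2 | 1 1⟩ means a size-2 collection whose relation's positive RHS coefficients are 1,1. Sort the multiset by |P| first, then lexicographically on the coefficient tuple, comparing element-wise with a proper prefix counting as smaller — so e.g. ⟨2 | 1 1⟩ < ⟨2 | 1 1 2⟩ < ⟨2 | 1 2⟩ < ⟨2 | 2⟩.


|primitive collections| = 5. Relations:

  {4,5}:  v_{4} + v_{5} = 0  ⇒ sig = ⟨2 | 0⟩
  {3,4}:  v_{3} + v_{4} = v_{6}  ⇒ sig = ⟨2 | 1⟩
  {5,6}:  v_{5} + v_{6} = v_{3}  ⇒ sig = ⟨2 | 1⟩
  {1,2,3}:  v_{1} + v_{2} + v_{3} = v_{4}  ⇒ sig = ⟨3 | 1⟩
  {1,2,6}:  v_{1} + v_{2} + v_{6} = 2·v_{4}  ⇒ sig = ⟨3 | 2⟩

Signatures (|P|; sorted positive RHS coefficients), sorted:
{ ⟨2 | 0⟩,  ⟨2 | 1⟩ ×2,  ⟨3 | 1⟩,  ⟨3 | 2⟩ }


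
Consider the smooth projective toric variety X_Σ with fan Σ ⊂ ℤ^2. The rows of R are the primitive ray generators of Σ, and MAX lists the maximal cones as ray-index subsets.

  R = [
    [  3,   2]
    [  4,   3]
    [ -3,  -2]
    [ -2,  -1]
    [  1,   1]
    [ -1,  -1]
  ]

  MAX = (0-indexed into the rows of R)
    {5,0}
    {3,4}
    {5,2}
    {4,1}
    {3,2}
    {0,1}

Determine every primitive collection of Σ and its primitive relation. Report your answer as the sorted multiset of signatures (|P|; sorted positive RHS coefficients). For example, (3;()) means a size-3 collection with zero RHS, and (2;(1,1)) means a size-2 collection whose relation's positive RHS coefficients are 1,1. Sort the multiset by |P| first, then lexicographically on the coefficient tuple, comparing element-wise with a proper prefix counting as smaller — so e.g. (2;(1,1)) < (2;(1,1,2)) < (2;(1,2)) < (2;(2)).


Minimal non-faces — 9 found among 6 rays, 6 max cones:

  P = {0,2}:  v_{0} + v_{2} = 0  so sig = (2;())
  P = {4,5}:  v_{4} + v_{5} = 0  so sig = (2;())
  P = {0,3}:  v_{0} + v_{3} = v_{4}  so sig = (2;(1))
  P = {0,4}:  v_{0} + v_{4} = v_{1}  so sig = (2;(1))
  P = {1,2}:  v_{1} + v_{2} = v_{4}  so sig = (2;(1))
  P = {1,5}:  v_{1} + v_{5} = v_{0}  so sig = (2;(1))
  P = {2,4}:  v_{2} + v_{4} = v_{3}  so sig = (2;(1))
  P = {3,5}:  v_{3} + v_{5} = v_{2}  so sig = (2;(1))
  P = {1,3}:  v_{1} + v_{3} = 2·v_{4}  so sig = (2;(2))

Signatures (|P|; sorted positive RHS coefficients), sorted:
{ (2;()) ×2,  (2;(1)) ×6,  (2;(2)) }


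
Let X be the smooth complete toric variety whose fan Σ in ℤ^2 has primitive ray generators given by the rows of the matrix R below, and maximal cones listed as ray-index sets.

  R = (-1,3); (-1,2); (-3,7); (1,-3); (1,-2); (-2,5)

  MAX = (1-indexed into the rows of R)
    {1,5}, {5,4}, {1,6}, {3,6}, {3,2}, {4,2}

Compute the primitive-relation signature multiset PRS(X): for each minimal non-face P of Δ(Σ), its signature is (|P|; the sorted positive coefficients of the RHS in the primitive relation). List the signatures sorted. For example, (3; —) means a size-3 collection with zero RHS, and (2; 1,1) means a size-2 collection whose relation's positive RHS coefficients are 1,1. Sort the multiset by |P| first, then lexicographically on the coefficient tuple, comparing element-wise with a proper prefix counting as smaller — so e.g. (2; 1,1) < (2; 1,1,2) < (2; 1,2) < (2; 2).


|primitive collections| = 9. Relations:

  • {1,4}:  v_{1} + v_{4} = 0  ⟹  sig = (2; —)
  • {2,5}:  v_{2} + v_{5} = 0  ⟹  sig = (2; —)
  • {1,2}:  v_{1} + v_{2} = v_{6}  ⟹  sig = (2; 1)
  • {2,6}:  v_{2} + v_{6} = v_{3}  ⟹  sig = (2; 1)
  • {3,5}:  v_{3} + v_{5} = v_{6}  ⟹  sig = (2; 1)
  • {4,6}:  v_{4} + v_{6} = v_{2}  ⟹  sig = (2; 1)
  • {5,6}:  v_{5} + v_{6} = v_{1}  ⟹  sig = (2; 1)
  • {1,3}:  v_{1} + v_{3} = 2·v_{6}  ⟹  sig = (2; 2)
  • {3,4}:  v_{3} + v_{4} = 2·v_{2}  ⟹  sig = (2; 2)

Sorted signature multiset PRS(X):
    |P|=2: 9 collections, coeffs (), (), (1), (1), (1), (1), (1), (2), (2)


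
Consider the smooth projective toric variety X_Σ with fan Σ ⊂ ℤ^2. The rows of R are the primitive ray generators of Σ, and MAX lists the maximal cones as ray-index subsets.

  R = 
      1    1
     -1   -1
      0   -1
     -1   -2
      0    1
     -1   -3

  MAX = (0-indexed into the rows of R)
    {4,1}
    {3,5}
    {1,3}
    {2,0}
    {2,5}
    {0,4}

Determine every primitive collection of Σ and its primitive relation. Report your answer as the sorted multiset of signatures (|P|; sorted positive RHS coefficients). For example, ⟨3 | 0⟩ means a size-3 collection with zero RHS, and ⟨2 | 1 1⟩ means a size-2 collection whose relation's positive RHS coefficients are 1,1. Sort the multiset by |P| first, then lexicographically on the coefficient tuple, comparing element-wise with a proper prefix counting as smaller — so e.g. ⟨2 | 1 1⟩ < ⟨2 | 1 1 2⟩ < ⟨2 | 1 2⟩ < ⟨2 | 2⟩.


9 collections generate NE(X_Σ); each relation:

  P = {0,1}:  v_{0} + v_{1} = 0 ; sig = ⟨2 | 0⟩
  P = {2,4}:  v_{2} + v_{4} = 0 ; sig = ⟨2 | 0⟩
  P = {0,3}:  v_{0} + v_{3} = v_{2} ; sig = ⟨2 | 1⟩
  P = {1,2}:  v_{1} + v_{2} = v_{3} ; sig = ⟨2 | 1⟩
  P = {2,3}:  v_{2} + v_{3} = v_{5} ; sig = ⟨2 | 1⟩
  P = {3,4}:  v_{3} + v_{4} = v_{1} ; sig = ⟨2 | 1⟩
  P = {4,5}:  v_{4} + v_{5} = v_{3} ; sig = ⟨2 | 1⟩
  P = {0,5}:  v_{0} + v_{5} = 2·v_{2} ; sig = ⟨2 | 2⟩
  P = {1,5}:  v_{1} + v_{5} = 2·v_{3} ; sig = ⟨2 | 2⟩

so the primitive-relation signature multiset is
    |P|=2: 9 collections, coeffs (), (), (1), (1), (1), (1), (1), (2), (2)


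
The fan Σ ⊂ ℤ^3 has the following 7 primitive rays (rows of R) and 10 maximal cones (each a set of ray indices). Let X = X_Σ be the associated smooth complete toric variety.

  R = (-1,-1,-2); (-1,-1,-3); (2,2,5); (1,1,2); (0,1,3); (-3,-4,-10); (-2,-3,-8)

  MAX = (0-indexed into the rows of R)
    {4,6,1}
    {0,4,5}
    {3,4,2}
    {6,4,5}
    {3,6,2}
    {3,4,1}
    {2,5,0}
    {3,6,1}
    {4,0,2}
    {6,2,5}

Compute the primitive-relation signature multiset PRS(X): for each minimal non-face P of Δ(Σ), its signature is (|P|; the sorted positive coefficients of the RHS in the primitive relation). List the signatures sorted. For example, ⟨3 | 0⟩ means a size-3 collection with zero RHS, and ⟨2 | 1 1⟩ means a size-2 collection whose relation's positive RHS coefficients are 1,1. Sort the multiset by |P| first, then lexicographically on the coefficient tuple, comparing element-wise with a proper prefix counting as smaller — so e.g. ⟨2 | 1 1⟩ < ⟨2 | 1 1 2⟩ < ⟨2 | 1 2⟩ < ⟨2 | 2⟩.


The 9 primitive collections of Σ (r=7, n=3):

  • {0,3}:  v_{0} + v_{3} = 0  so sig = ⟨2 | 0⟩
  • {0,6}:  v_{0} + v_{6} = v_{5}  so sig = ⟨2 | 1⟩
  • {1,2}:  v_{1} + v_{2} = v_{3}  so sig = ⟨2 | 1⟩
  • {3,5}:  v_{3} + v_{5} = v_{6}  so sig = ⟨2 | 1⟩
  • {0,1}:  v_{0} + v_{1} = v_{4} + v_{6}  so sig = ⟨2 | 1 1⟩
  • {1,5}:  v_{1} + v_{5} = v_{4} + 2·v_{6}  so sig = ⟨2 | 1 2⟩
  • {2,4,6}:  v_{2} + v_{4} + v_{6} = 0  so sig = ⟨3 | 0⟩
  • {2,4,5}:  v_{2} + v_{4} + v_{5} = v_{0}  so sig = ⟨3 | 1⟩
  • {3,4,6}:  v_{3} + v_{4} + v_{6} = v_{1}  so sig = ⟨3 | 1⟩

Hence PRS(X_Σ) =
{ ⟨2 | 0⟩,  ⟨2 | 1⟩ ×3,  ⟨2 | 1 1⟩,  ⟨2 | 1 2⟩,  ⟨3 | 0⟩,  ⟨3 | 1⟩ ×2 }


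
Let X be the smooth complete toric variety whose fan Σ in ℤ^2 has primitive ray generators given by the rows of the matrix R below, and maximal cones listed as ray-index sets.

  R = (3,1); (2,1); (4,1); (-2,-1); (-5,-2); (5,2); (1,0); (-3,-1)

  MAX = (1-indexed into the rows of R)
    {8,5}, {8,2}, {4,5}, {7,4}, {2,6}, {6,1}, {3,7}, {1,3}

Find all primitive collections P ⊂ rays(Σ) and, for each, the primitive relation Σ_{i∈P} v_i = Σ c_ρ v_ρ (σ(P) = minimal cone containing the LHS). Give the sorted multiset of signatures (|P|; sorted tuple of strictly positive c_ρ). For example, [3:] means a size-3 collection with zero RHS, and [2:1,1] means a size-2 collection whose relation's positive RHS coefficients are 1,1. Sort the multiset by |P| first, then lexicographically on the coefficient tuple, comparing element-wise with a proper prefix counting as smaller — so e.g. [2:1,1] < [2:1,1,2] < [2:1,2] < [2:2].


Primitive collections (20):

  P = {1,8}:  v_{1} + v_{8} = 0  ⇒ sig = [2:]
  P = {2,4}:  v_{2} + v_{4} = 0  ⇒ sig = [2:]
  P = {5,6}:  v_{5} + v_{6} = 0  ⇒ sig = [2:]
  P = {1,2}:  v_{1} + v_{2} = v_{6}  ⇒ sig = [2:1]
  P = {1,4}:  v_{1} + v_{4} = v_{7}  ⇒ sig = [2:1]
  P = {1,5}:  v_{1} + v_{5} = v_{4}  ⇒ sig = [2:1]
  P = {1,7}:  v_{1} + v_{7} = v_{3}  ⇒ sig = [2:1]
  P = {2,5}:  v_{2} + v_{5} = v_{8}  ⇒ sig = [2:1]
  P = {2,7}:  v_{2} + v_{7} = v_{1}  ⇒ sig = [2:1]
  P = {3,8}:  v_{3} + v_{8} = v_{7}  ⇒ sig = [2:1]
  P = {4,6}:  v_{4} + v_{6} = v_{1}  ⇒ sig = [2:1]
  P = {4,8}:  v_{4} + v_{8} = v_{5}  ⇒ sig = [2:1]
  P = {6,8}:  v_{6} + v_{8} = v_{2}  ⇒ sig = [2:1]
  P = {7,8}:  v_{7} + v_{8} = v_{4}  ⇒ sig = [2:1]
  P = {3,5}:  v_{3} + v_{5} = v_{4} + v_{7}  ⇒ sig = [2:1,1]
  P = {2,3}:  v_{2} + v_{3} = 2·v_{1}  ⇒ sig = [2:2]
  P = {3,4}:  v_{3} + v_{4} = 2·v_{7}  ⇒ sig = [2:2]
  P = {5,7}:  v_{5} + v_{7} = 2·v_{4}  ⇒ sig = [2:2]
  P = {6,7}:  v_{6} + v_{7} = 2·v_{1}  ⇒ sig = [2:2]
  P = {3,6}:  v_{3} + v_{6} = 3·v_{1}  ⇒ sig = [2:3]

Signatures (|P|; sorted positive RHS coefficients), sorted:
{ [2:] ×3,  [2:1] ×11,  [2:1,1],  [2:2] ×4,  [2:3] }


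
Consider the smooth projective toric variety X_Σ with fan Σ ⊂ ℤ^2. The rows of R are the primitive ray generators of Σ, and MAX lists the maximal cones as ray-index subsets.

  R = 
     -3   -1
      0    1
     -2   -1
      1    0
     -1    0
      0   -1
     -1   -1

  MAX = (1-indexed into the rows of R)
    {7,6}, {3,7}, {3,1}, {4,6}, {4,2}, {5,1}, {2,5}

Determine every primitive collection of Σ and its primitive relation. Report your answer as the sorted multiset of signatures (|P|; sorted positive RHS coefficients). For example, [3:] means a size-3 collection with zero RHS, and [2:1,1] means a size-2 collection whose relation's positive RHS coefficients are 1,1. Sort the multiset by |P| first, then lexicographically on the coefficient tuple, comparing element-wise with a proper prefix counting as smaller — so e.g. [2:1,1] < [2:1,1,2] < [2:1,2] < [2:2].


Minimal non-faces — 14 found among 7 rays, 7 max cones:

  P = {2,6}:  v_{2} + v_{6} = 0 — sig = [2:]
  P = {4,5}:  v_{4} + v_{5} = 0 — sig = [2:]
  P = {1,4}:  v_{1} + v_{4} = v_{3} — sig = [2:1]
  P = {2,7}:  v_{2} + v_{7} = v_{5} — sig = [2:1]
  P = {3,4}:  v_{3} + v_{4} = v_{7} — sig = [2:1]
  P = {3,5}:  v_{3} + v_{5} = v_{1} — sig = [2:1]
  P = {4,7}:  v_{4} + v_{7} = v_{6} — sig = [2:1]
  P = {5,6}:  v_{5} + v_{6} = v_{7} — sig = [2:1]
  P = {5,7}:  v_{5} + v_{7} = v_{3} — sig = [2:1]
  P = {1,6}:  v_{1} + v_{6} = v_{3} + v_{7} — sig = [2:1,1]
  P = {1,7}:  v_{1} + v_{7} = 2·v_{3} — sig = [2:2]
  P = {2,3}:  v_{2} + v_{3} = 2·v_{5} — sig = [2:2]
  P = {3,6}:  v_{3} + v_{6} = 2·v_{7} — sig = [2:2]
  P = {1,2}:  v_{1} + v_{2} = 3·v_{5} — sig = [2:3]

so the primitive-relation signature multiset is
    [2:]
    [2:]
    [2:1]
    [2:1]
    [2:1]
    [2:1]
    [2:1]
    [2:1]
    [2:1]
    [2:1,1]
    [2:2]
    [2:2]
    [2:2]
    [2:3]


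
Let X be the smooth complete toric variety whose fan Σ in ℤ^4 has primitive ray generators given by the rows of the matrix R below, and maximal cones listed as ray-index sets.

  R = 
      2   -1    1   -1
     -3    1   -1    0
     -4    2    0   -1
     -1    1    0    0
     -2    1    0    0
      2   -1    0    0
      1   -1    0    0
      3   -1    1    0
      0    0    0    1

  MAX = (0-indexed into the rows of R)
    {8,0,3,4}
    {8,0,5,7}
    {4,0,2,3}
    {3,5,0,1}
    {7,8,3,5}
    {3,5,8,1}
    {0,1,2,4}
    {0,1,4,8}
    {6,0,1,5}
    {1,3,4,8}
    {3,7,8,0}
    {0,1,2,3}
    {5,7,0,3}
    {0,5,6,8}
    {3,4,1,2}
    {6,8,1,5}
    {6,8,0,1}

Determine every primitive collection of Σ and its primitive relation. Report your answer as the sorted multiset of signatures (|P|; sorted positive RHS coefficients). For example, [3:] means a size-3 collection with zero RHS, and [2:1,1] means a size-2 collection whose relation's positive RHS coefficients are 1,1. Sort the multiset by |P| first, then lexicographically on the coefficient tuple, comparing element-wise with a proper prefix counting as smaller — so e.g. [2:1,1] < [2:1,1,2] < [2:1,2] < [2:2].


14 collections generate NE(X_Σ); each relation:

  P={1,7}:  v_{1} + v_{7} = 0  ⇒ sig = [2:]
  P={3,6}:  v_{3} + v_{6} = 0  ⇒ sig = [2:]
  P={4,5}:  v_{4} + v_{5} = 0  ⇒ sig = [2:]
  P={2,5}:  v_{2} + v_{5} = v_{0} + v_{1} + v_{3}  ⇒ sig = [2:1,1,1]
  P={2,6}:  v_{2} + v_{6} = v_{0} + v_{1} + v_{4}  ⇒ sig = [2:1,1,1]
  P={2,7}:  v_{2} + v_{7} = v_{0} + v_{3} + v_{4}  ⇒ sig = [2:1,1,1]
  P={4,6}:  v_{4} + v_{6} = v_{0} + v_{1} + v_{8}  ⇒ sig = [2:1,1,1]
  P={4,7}:  v_{4} + v_{7} = v_{0} + v_{3} + v_{8}  ⇒ sig = [2:1,1,1]
  P={6,7}:  v_{6} + v_{7} = v_{0} + v_{5} + v_{8}  ⇒ sig = [2:1,1,1]
  P={2,8}:  v_{2} + v_{8} = 2·v_{4}  ⇒ sig = [2:2]
  P={0,1,3,4}:  v_{0} + v_{1} + v_{3} + v_{4} = v_{2}  ⇒ sig = [4:1]
  P={0,1,3,8}:  v_{0} + v_{1} + v_{3} + v_{8} = v_{4}  ⇒ sig = [4:1]
  P={0,1,5,8}:  v_{0} + v_{1} + v_{5} + v_{8} = v_{6}  ⇒ sig = [4:1]
  P={0,3,5,8}:  v_{0} + v_{3} + v_{5} + v_{8} = v_{7}  ⇒ sig = [4:1]

Sorted signature multiset PRS(X):
{ [2:] ×3,  [2:1,1,1] ×6,  [2:2],  [4:1] ×4 }


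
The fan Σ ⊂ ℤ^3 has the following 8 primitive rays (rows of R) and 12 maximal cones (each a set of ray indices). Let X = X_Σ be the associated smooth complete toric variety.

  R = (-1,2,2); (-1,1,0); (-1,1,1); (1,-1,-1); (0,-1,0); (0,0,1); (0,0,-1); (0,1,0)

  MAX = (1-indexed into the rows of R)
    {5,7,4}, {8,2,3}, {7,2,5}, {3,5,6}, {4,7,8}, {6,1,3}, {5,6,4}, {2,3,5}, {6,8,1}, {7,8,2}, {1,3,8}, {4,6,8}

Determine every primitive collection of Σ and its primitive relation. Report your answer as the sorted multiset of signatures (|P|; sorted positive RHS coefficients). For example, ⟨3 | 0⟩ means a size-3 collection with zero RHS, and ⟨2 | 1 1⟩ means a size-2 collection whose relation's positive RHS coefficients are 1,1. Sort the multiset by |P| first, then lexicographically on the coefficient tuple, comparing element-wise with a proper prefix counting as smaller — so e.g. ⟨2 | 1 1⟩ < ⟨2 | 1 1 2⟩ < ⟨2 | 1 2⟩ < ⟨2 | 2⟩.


The 11 primitive collections of Σ (r=8, n=3):

  P = {3,4}:  v_{3} + v_{4} = 0  ⇒ sig = ⟨2 | 0⟩
  P = {5,8}:  v_{5} + v_{8} = 0  ⇒ sig = ⟨2 | 0⟩
  P = {6,7}:  v_{6} + v_{7} = 0  ⇒ sig = ⟨2 | 0⟩
  P = {2,4}:  v_{2} + v_{4} = v_{7}  ⇒ sig = ⟨2 | 1⟩
  P = {2,6}:  v_{2} + v_{6} = v_{3}  ⇒ sig = ⟨2 | 1⟩
  P = {3,7}:  v_{3} + v_{7} = v_{2}  ⇒ sig = ⟨2 | 1⟩
  P = {1,4}:  v_{1} + v_{4} = v_{6} + v_{8}  ⇒ sig = ⟨2 | 1 1⟩
  P = {1,5}:  v_{1} + v_{5} = v_{3} + v_{6}  ⇒ sig = ⟨2 | 1 1⟩
  P = {1,7}:  v_{1} + v_{7} = v_{3} + v_{8}  ⇒ sig = ⟨2 | 1 1⟩
  P = {1,2}:  v_{1} + v_{2} = 2·v_{3} + v_{8}  ⇒ sig = ⟨2 | 1 2⟩
  P = {3,6,8}:  v_{3} + v_{6} + v_{8} = v_{1}  ⇒ sig = ⟨3 | 1⟩

Signatures (|P|; sorted positive RHS coefficients), sorted:
    ⟨2 | 0⟩
    ⟨2 | 0⟩
    ⟨2 | 0⟩
    ⟨2 | 1⟩
    ⟨2 | 1⟩
    ⟨2 | 1⟩
    ⟨2 | 1 1⟩
    ⟨2 | 1 1⟩
    ⟨2 | 1 1⟩
    ⟨2 | 1 2⟩
    ⟨3 | 1⟩


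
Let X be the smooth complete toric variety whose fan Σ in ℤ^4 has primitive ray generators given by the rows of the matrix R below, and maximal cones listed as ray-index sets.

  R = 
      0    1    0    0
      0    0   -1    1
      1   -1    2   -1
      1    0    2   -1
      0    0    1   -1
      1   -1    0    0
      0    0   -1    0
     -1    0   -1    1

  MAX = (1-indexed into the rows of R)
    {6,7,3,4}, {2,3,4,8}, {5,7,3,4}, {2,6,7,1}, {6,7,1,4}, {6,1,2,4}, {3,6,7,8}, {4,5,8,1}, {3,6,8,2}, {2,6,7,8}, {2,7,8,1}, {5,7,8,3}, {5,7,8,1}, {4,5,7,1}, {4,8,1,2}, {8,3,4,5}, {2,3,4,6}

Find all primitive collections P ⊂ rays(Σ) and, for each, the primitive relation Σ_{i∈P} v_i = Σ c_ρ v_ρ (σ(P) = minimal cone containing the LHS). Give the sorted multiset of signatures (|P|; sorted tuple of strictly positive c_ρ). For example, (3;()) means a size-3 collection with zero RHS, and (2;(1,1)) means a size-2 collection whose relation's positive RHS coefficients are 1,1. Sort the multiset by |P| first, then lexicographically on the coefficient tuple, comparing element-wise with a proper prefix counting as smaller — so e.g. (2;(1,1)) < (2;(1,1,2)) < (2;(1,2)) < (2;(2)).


8 collections generate NE(X_Σ); each relation:

  P = {2,5}:  v_{2} + v_{5} = 0  ⇒ sig = (2;())
  P = {1,3}:  v_{1} + v_{3} = v_{4}  ⇒ sig = (2;(1))
  P = {5,6}:  v_{5} + v_{6} = v_{3} + v_{7}  ⇒ sig = (2;(1,1))
  P = {4,7,8}:  v_{4} + v_{7} + v_{8} = 0  ⇒ sig = (3;())
  P = {1,6,8}:  v_{1} + v_{6} + v_{8} = v_{2}  ⇒ sig = (3;(1))
  P = {2,3,7}:  v_{2} + v_{3} + v_{7} = v_{6}  ⇒ sig = (3;(1))
  P = {2,4,7}:  v_{2} + v_{4} + v_{7} = v_{1} + v_{6}  ⇒ sig = (3;(1,1))
  P = {4,6,8}:  v_{4} + v_{6} + v_{8} = v_{2} + v_{3}  ⇒ sig = (3;(1,1))

so the primitive-relation signature multiset is
{ (2;()),  (2;(1)),  (2;(1,1)),  (3;()),  (3;(1)) ×2,  (3;(1,1)) ×2 }


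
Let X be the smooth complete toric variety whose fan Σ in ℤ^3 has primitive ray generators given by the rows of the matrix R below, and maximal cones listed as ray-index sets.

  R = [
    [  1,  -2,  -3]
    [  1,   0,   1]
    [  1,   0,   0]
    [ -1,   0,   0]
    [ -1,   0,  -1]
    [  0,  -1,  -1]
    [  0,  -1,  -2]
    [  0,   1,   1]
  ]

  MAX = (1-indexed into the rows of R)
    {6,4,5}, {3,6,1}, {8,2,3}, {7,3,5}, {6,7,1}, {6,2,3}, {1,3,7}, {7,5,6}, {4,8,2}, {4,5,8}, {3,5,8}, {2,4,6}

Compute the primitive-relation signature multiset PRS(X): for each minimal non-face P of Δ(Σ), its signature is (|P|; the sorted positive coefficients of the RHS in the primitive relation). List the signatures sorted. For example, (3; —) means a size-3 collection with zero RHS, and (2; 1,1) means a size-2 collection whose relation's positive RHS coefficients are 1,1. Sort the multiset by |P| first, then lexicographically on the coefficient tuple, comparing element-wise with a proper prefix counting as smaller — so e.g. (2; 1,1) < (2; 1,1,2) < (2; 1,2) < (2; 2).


12 minimal non-faces of Δ(Σ) (on 8 rays):

  P = {2,5}:  v_{2} + v_{5} = 0  so sig = (2; —)
  P = {3,4}:  v_{3} + v_{4} = 0  so sig = (2; —)
  P = {6,8}:  v_{6} + v_{8} = 0  so sig = (2; —)
  P = {1,4}:  v_{1} + v_{4} = v_{6} + v_{7}  so sig = (2; 1,1)
  P = {1,8}:  v_{1} + v_{8} = v_{3} + v_{7}  so sig = (2; 1,1)
  P = {2,7}:  v_{2} + v_{7} = v_{3} + v_{6}  so sig = (2; 1,1)
  P = {4,7}:  v_{4} + v_{7} = v_{5} + v_{6}  so sig = (2; 1,1)
  P = {7,8}:  v_{7} + v_{8} = v_{3} + v_{5}  so sig = (2; 1,1)
  P = {1,5}:  v_{1} + v_{5} = 2·v_{7}  so sig = (2; 2)
  P = {1,2}:  v_{1} + v_{2} = 2·v_{3} + 2·v_{6}  so sig = (2; 2,2)
  P = {3,5,6}:  v_{3} + v_{5} + v_{6} = v_{7}  so sig = (3; 1)
  P = {3,6,7}:  v_{3} + v_{6} + v_{7} = v_{1}  so sig = (3; 1)

so the primitive-relation signature multiset is
{ (2; —) ×3,  (2; 1,1) ×5,  (2; 2),  (2; 2,2),  (3; 1) ×2 }


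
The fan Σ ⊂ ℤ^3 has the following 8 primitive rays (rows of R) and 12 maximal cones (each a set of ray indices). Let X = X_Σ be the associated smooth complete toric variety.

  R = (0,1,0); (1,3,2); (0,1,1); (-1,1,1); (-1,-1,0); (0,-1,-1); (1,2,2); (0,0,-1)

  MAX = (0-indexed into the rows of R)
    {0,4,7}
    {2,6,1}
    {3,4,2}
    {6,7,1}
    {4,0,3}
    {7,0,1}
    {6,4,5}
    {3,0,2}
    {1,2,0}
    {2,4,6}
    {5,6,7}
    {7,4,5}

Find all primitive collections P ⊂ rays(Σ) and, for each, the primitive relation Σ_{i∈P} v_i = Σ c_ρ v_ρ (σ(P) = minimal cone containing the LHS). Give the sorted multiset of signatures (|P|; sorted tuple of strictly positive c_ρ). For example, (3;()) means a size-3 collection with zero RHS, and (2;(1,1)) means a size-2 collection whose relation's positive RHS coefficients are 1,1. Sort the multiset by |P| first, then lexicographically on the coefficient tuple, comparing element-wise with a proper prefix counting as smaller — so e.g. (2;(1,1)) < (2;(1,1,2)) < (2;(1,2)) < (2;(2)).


The 12 primitive collections of Σ (r=8, n=3):

  P={2,5}:  v_{2} + v_{5} = 0 — sig = (2;())
  P={0,5}:  v_{0} + v_{5} = v_{7} — sig = (2;(1))
  P={0,6}:  v_{0} + v_{6} = v_{1} — sig = (2;(1))
  P={2,7}:  v_{2} + v_{7} = v_{0} — sig = (2;(1))
  P={1,5}:  v_{1} + v_{5} = v_{6} + v_{7} — sig = (2;(1,1))
  P={3,5}:  v_{3} + v_{5} = v_{0} + v_{4} — sig = (2;(1,1))
  P={3,7}:  v_{3} + v_{7} = 2·v_{0} + v_{4} — sig = (2;(1,2))
  P={1,3}:  v_{1} + v_{3} = v_{0} + 3·v_{2} — sig = (2;(1,3))
  P={1,4}:  v_{1} + v_{4} = 2·v_{2} — sig = (2;(2))
  P={3,6}:  v_{3} + v_{6} = 3·v_{2} — sig = (2;(3))
  P={0,2,4}:  v_{0} + v_{2} + v_{4} = v_{3} — sig = (3;(1))
  P={4,6,7}:  v_{4} + v_{6} + v_{7} = v_{2} — sig = (3;(1))

Hence PRS(X_Σ) =
[(2;()), (2;(1)), (2;(1)), (2;(1)), (2;(1,1)), (2;(1,1)), (2;(1,2)), (2;(1,3)), (2;(2)), (2;(3)), (3;(1)), (3;(1))]


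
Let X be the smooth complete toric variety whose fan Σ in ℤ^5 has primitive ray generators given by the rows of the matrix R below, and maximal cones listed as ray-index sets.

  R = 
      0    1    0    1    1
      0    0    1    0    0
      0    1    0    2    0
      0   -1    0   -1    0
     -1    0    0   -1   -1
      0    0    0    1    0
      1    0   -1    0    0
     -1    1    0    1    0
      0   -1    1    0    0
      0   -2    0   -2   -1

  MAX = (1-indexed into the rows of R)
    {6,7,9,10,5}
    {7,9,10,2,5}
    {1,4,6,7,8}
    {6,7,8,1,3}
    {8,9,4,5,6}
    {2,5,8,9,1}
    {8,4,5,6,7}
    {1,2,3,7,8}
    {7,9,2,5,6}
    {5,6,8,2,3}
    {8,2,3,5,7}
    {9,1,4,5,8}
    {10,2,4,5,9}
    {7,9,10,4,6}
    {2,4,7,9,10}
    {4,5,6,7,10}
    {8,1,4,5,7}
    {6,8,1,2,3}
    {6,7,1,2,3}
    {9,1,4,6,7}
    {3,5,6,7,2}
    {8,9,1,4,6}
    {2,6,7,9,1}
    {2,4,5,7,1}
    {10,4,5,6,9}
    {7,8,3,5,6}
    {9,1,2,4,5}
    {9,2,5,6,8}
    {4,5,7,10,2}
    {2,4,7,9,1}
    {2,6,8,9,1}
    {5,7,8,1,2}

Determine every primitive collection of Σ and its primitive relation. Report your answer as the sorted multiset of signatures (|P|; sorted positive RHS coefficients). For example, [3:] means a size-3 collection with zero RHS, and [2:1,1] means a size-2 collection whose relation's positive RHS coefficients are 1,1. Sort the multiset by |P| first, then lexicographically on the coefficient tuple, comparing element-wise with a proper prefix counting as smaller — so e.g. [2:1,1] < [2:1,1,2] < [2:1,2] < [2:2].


|primitive collections| = 14. Relations:

  P = {1,10}:  v_{1} + v_{10} = v_{4}  so sig = [2:1]
  P = {3,4}:  v_{3} + v_{4} = v_{6}  so sig = [2:1]
  P = {8,10}:  v_{8} + v_{10} = v_{4} + v_{5} + v_{6}  so sig = [2:1,1,1]
  P = {3,10}:  v_{3} + v_{10} = v_{5} + v_{6} + v_{7} + v_{9}  so sig = [2:1,1,1,1]
  P = {3,9}:  v_{3} + v_{9} = v_{2} + 2·v_{6}  so sig = [2:1,2]
  P = {1,5,6}:  v_{1} + v_{5} + v_{6} = v_{8}  so sig = [3:1]
  P = {2,4,6}:  v_{2} + v_{4} + v_{6} = v_{9}  so sig = [3:1]
  P = {7,8,9}:  v_{7} + v_{8} + v_{9} = v_{6}  so sig = [3:1]
  P = {2,4,8}:  v_{2} + v_{4} + v_{8} = v_{1} + v_{5} + v_{9}  so sig = [3:1,1,1]
  P = {1,3,5}:  v_{1} + v_{3} + v_{5} = v_{2} + v_{7} + 2·v_{8}  so sig = [3:1,1,2]
  P = {2,6,10}:  v_{2} + v_{6} + v_{10} = v_{5} + v_{7} + 2·v_{9}  so sig = [3:1,1,2]
  P = {1,5,7,9}:  v_{1} + v_{5} + v_{7} + v_{9} = 0  so sig = [4:]
  P = {2,6,7,8}:  v_{2} + v_{6} + v_{7} + v_{8} = v_{3}  so sig = [4:1]
  P = {4,5,7,9}:  v_{4} + v_{5} + v_{7} + v_{9} = v_{10}  so sig = [4:1]

so the primitive-relation signature multiset is
    |P|=2: 5 collections, coeffs (1), (1), (1,1,1), (1,1,1,1), (1,2)
    |P|=3: 6 collections, coeffs (1), (1), (1), (1,1,1), (1,1,2), (1,1,2)
    |P|=4: 3 collections, coeffs (), (1), (1)


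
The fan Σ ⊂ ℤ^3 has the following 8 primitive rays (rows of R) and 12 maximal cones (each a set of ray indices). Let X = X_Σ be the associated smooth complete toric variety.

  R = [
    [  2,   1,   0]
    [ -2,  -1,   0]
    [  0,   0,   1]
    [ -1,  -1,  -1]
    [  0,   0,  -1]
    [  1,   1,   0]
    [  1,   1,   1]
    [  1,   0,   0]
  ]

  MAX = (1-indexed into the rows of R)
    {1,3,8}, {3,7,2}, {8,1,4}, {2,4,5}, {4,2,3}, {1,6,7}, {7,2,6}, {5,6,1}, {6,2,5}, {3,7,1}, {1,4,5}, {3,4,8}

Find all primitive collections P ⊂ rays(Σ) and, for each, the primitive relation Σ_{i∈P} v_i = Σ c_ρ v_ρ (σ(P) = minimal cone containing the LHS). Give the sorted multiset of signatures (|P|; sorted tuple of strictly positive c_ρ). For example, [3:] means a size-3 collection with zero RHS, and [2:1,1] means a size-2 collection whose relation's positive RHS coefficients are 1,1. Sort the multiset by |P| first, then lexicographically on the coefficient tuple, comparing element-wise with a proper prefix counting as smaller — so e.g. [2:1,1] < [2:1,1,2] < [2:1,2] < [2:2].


11 collections generate NE(X_Σ); each relation:

  P = {1,2}:  v_{1} + v_{2} = 0  ⇒ sig = [2:]
  P = {3,5}:  v_{3} + v_{5} = 0  ⇒ sig = [2:]
  P = {4,7}:  v_{4} + v_{7} = 0  ⇒ sig = [2:]
  P = {3,6}:  v_{3} + v_{6} = v_{7}  ⇒ sig = [2:1]
  P = {4,6}:  v_{4} + v_{6} = v_{5}  ⇒ sig = [2:1]
  P = {5,7}:  v_{5} + v_{7} = v_{6}  ⇒ sig = [2:1]
  P = {6,8}:  v_{6} + v_{8} = v_{1}  ⇒ sig = [2:1]
  P = {2,8}:  v_{2} + v_{8} = v_{3} + v_{4}  ⇒ sig = [2:1,1]
  P = {5,8}:  v_{5} + v_{8} = v_{1} + v_{4}  ⇒ sig = [2:1,1]
  P = {7,8}:  v_{7} + v_{8} = v_{1} + v_{3}  ⇒ sig = [2:1,1]
  P = {1,3,4}:  v_{1} + v_{3} + v_{4} = v_{8}  ⇒ sig = [3:1]

Signatures (|P|; sorted positive RHS coefficients), sorted:
    |P|=2: 10 collections, coeffs (), (), (), (1), (1), (1), (1), (1,1), (1,1), (1,1)
    |P|=3: 1 collection, coeffs (1)


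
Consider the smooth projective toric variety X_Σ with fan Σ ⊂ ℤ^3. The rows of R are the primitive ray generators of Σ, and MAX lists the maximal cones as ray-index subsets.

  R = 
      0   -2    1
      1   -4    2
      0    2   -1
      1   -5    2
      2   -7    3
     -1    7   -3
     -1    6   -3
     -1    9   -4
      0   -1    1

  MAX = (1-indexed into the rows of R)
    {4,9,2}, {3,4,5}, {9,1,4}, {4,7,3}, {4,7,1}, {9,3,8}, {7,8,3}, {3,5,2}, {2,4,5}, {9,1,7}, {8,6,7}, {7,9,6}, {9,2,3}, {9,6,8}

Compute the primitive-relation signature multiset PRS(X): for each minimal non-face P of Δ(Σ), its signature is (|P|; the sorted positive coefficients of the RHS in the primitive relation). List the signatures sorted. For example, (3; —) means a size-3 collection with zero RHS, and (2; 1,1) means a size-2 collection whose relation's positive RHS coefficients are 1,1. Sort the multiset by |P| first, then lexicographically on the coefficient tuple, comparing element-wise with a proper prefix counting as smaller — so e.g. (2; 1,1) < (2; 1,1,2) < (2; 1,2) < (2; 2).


Minimal non-faces — 20 found among 9 rays, 14 max cones:

  P={1,3}:  v_{1} + v_{3} = 0 ; sig = (2; —)
  P={1,8}:  v_{1} + v_{8} = v_{6} ; sig = (2; 1)
  P={2,7}:  v_{2} + v_{7} = v_{3} ; sig = (2; 1)
  P={3,6}:  v_{3} + v_{6} = v_{8} ; sig = (2; 1)
  P={4,6}:  v_{4} + v_{6} = v_{3} ; sig = (2; 1)
  P={1,2}:  v_{1} + v_{2} = v_{4} + v_{9} ; sig = (2; 1,1)
  P={1,5}:  v_{1} + v_{5} = v_{2} + v_{4} ; sig = (2; 1,1)
  P={1,6}:  v_{1} + v_{6} = v_{7} + v_{9} ; sig = (2; 1,1)
  P={2,6}:  v_{2} + v_{6} = 2·v_{3} + v_{9} ; sig = (2; 1,2)
  P={5,6}:  v_{5} + v_{6} = v_{2} + 2·v_{3} ; sig = (2; 1,2)
  P={5,7}:  v_{5} + v_{7} = 2·v_{3} + v_{4} ; sig = (2; 1,2)
  P={2,8}:  v_{2} + v_{8} = 3·v_{3} + v_{9} ; sig = (2; 1,3)
  P={5,8}:  v_{5} + v_{8} = v_{2} + 3·v_{3} ; sig = (2; 1,3)
  P={4,8}:  v_{4} + v_{8} = 2·v_{3} ; sig = (2; 2)
  P={5,9}:  v_{5} + v_{9} = 2·v_{2} ; sig = (2; 2)
  P={4,7,9}:  v_{4} + v_{7} + v_{9} = 0 ; sig = (3; —)
  P={2,3,4}:  v_{2} + v_{3} + v_{4} = v_{5} ; sig = (3; 1)
  P={3,4,9}:  v_{3} + v_{4} + v_{9} = v_{2} ; sig = (3; 1)
  P={3,7,9}:  v_{3} + v_{7} + v_{9} = v_{6} ; sig = (3; 1)
  P={7,8,9}:  v_{7} + v_{8} + v_{9} = 2·v_{6} ; sig = (3; 2)

Signatures (|P|; sorted positive RHS coefficients), sorted:
[(2; —), (2; 1), (2; 1), (2; 1), (2; 1), (2; 1,1), (2; 1,1), (2; 1,1), (2; 1,2), (2; 1,2), (2; 1,2), (2; 1,3), (2; 1,3), (2; 2), (2; 2), (3; —), (3; 1), (3; 1), (3; 1), (3; 2)]


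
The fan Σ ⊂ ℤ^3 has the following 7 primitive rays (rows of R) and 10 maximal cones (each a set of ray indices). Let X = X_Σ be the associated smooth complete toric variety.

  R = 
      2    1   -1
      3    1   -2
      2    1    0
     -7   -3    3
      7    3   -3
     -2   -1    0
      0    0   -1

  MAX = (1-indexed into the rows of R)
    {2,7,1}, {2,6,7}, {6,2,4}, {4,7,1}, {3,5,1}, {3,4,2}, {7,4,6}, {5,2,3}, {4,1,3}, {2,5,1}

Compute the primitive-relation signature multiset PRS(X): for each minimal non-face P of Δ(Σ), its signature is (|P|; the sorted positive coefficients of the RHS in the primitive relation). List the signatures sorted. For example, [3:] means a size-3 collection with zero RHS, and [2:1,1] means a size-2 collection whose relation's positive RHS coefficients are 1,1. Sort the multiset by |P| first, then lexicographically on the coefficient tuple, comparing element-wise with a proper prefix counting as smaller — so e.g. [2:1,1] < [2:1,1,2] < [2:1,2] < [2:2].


Σ has 9 primitive collections:

  P = {3,6}:  v_{3} + v_{6} = 0  →  sig = [2:]
  P = {4,5}:  v_{4} + v_{5} = 0  →  sig = [2:]
  P = {1,6}:  v_{1} + v_{6} = v_{7}  →  sig = [2:1]
  P = {3,7}:  v_{3} + v_{7} = v_{1}  →  sig = [2:1]
  P = {5,6}:  v_{5} + v_{6} = v_{1} + v_{2}  →  sig = [2:1,1]
  P = {5,7}:  v_{5} + v_{7} = 2·v_{1} + v_{2}  →  sig = [2:1,2]
  P = {1,2,3}:  v_{1} + v_{2} + v_{3} = v_{5}  →  sig = [3:1]
  P = {1,2,4}:  v_{1} + v_{2} + v_{4} = v_{6}  →  sig = [3:1]
  P = {2,4,7}:  v_{2} + v_{4} + v_{7} = 2·v_{6}  →  sig = [3:2]

Hence PRS(X_Σ) =
    |P|=2: 6 collections, coeffs (), (), (1), (1), (1,1), (1,2)
    |P|=3: 3 collections, coeffs (1), (1), (2)
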